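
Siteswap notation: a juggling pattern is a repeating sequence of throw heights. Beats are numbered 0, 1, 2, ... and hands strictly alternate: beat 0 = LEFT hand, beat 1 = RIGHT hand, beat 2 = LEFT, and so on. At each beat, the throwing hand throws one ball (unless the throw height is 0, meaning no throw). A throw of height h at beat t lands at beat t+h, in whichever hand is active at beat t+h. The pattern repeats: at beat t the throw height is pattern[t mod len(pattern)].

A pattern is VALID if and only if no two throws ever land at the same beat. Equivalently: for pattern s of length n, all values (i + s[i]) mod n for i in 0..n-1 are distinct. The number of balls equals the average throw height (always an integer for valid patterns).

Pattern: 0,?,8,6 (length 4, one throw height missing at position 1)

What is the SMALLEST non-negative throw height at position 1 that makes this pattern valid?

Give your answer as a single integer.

Answer: 2

Derivation:
i=0: (0 + 0) mod 4 = 0
i=1: s[i]=? (unknown)
i=2: (2 + 8) mod 4 = 2
i=3: (3 + 6) mod 4 = 1
Known residues: [0, 1, 2]; need a permutation of 0..3, so missing residue r = 3
Need (1 + s) mod 4 = 3; smallest s = (3 - 1) mod 4 = 2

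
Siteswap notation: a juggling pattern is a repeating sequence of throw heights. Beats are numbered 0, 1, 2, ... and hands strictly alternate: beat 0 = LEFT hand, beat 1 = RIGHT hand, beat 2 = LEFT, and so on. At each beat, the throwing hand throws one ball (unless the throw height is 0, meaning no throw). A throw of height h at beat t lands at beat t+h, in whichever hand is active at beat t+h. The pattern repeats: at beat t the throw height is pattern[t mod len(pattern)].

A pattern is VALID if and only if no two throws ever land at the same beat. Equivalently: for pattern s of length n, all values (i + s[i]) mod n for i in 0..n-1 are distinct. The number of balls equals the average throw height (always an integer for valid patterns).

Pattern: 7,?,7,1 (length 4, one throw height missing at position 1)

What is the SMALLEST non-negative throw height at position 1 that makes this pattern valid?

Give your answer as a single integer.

i=0: (0 + 7) mod 4 = 3
i=1: s[i]=? (unknown)
i=2: (2 + 7) mod 4 = 1
i=3: (3 + 1) mod 4 = 0
Known residues: [0, 1, 3]; need a permutation of 0..3, so missing residue r = 2
Need (1 + s) mod 4 = 2; smallest s = (2 - 1) mod 4 = 1

Answer: 1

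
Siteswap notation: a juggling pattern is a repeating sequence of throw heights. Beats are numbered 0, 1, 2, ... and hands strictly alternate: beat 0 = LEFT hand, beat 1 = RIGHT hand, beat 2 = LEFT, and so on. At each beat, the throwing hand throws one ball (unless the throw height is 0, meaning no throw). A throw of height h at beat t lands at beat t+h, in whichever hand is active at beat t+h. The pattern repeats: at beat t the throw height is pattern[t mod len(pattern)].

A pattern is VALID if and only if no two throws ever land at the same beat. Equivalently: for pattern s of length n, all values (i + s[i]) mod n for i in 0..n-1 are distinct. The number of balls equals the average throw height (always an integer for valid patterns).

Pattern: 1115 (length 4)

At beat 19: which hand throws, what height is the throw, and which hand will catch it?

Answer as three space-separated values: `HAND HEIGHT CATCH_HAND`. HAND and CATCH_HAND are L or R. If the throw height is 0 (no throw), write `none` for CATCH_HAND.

Beat 19: 19 mod 2 = 1, so hand = R
Throw height = pattern[19 mod 4] = pattern[3] = 5
Lands at beat 19+5=24, 24 mod 2 = 0, so catch hand = L

Answer: R 5 L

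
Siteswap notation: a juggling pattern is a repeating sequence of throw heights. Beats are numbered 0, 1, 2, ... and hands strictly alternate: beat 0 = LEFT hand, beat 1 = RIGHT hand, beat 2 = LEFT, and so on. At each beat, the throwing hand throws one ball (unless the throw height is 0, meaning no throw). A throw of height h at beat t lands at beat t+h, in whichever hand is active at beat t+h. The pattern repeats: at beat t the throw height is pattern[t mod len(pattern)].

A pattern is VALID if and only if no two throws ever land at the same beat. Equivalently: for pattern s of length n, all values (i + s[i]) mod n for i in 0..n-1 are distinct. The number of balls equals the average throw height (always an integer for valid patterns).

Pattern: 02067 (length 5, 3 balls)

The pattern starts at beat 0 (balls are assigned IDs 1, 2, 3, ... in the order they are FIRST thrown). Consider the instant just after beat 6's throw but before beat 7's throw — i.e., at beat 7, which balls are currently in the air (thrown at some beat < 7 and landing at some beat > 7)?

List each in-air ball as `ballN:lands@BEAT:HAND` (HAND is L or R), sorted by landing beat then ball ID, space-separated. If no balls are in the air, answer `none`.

Beat 1 (R): throw ball1 h=2 -> lands@3:R; in-air after throw: [b1@3:R]
Beat 3 (R): throw ball1 h=6 -> lands@9:R; in-air after throw: [b1@9:R]
Beat 4 (L): throw ball2 h=7 -> lands@11:R; in-air after throw: [b1@9:R b2@11:R]
Beat 6 (L): throw ball3 h=2 -> lands@8:L; in-air after throw: [b3@8:L b1@9:R b2@11:R]

Answer: ball3:lands@8:L ball1:lands@9:R ball2:lands@11:R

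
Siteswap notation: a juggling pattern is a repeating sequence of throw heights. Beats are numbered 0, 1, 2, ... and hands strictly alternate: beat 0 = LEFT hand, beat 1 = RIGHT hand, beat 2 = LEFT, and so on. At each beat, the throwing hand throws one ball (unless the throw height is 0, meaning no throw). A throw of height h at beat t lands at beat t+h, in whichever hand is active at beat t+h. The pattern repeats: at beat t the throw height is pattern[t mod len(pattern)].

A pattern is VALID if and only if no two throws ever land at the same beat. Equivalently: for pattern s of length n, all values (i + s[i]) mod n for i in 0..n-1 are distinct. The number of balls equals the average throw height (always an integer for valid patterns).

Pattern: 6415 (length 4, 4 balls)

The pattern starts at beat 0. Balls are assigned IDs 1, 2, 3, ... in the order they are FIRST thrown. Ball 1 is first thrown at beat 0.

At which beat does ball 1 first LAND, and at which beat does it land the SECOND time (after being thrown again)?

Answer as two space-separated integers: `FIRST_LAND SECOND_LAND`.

Answer: 6 7

Derivation:
Beat 0 (L): throw ball1 h=6 -> lands@6:L; in-air after throw: [b1@6:L]
Beat 1 (R): throw ball2 h=4 -> lands@5:R; in-air after throw: [b2@5:R b1@6:L]
Beat 2 (L): throw ball3 h=1 -> lands@3:R; in-air after throw: [b3@3:R b2@5:R b1@6:L]
Beat 3 (R): throw ball3 h=5 -> lands@8:L; in-air after throw: [b2@5:R b1@6:L b3@8:L]
Beat 4 (L): throw ball4 h=6 -> lands@10:L; in-air after throw: [b2@5:R b1@6:L b3@8:L b4@10:L]
Beat 5 (R): throw ball2 h=4 -> lands@9:R; in-air after throw: [b1@6:L b3@8:L b2@9:R b4@10:L]
Beat 6 (L): throw ball1 h=1 -> lands@7:R; in-air after throw: [b1@7:R b3@8:L b2@9:R b4@10:L]
Beat 7 (R): throw ball1 h=5 -> lands@12:L; in-air after throw: [b3@8:L b2@9:R b4@10:L b1@12:L]
Ball 1: thrown@0 h=6 -> first land @6; rethrown@6 h=1 -> second land @7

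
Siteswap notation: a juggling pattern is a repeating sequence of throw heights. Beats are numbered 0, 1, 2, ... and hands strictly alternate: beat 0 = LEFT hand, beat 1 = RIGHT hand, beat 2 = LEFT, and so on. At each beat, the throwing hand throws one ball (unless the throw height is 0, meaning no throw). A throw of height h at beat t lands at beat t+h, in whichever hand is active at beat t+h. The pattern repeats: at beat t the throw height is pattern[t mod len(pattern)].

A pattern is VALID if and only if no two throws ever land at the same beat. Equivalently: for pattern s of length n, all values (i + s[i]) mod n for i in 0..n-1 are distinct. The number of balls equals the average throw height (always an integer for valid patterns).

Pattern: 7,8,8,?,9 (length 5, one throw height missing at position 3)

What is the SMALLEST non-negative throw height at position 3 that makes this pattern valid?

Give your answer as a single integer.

i=0: (0 + 7) mod 5 = 2
i=1: (1 + 8) mod 5 = 4
i=2: (2 + 8) mod 5 = 0
i=3: s[i]=? (unknown)
i=4: (4 + 9) mod 5 = 3
Known residues: [0, 2, 3, 4]; need a permutation of 0..4, so missing residue r = 1
Need (3 + s) mod 5 = 1; smallest s = (1 - 3) mod 5 = 3

Answer: 3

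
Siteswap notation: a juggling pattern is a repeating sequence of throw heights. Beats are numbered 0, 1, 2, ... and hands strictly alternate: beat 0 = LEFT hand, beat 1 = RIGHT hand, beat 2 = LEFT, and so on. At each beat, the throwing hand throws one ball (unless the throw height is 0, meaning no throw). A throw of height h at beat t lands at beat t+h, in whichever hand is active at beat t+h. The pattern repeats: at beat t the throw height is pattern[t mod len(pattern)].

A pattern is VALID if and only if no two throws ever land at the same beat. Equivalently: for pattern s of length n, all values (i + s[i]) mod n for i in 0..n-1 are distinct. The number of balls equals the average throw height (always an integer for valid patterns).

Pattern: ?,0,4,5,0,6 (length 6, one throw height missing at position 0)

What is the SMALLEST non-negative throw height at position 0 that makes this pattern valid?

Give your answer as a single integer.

i=0: s[i]=? (unknown)
i=1: (1 + 0) mod 6 = 1
i=2: (2 + 4) mod 6 = 0
i=3: (3 + 5) mod 6 = 2
i=4: (4 + 0) mod 6 = 4
i=5: (5 + 6) mod 6 = 5
Known residues: [0, 1, 2, 4, 5]; need a permutation of 0..5, so missing residue r = 3
Need (0 + s) mod 6 = 3; smallest s = (3 - 0) mod 6 = 3

Answer: 3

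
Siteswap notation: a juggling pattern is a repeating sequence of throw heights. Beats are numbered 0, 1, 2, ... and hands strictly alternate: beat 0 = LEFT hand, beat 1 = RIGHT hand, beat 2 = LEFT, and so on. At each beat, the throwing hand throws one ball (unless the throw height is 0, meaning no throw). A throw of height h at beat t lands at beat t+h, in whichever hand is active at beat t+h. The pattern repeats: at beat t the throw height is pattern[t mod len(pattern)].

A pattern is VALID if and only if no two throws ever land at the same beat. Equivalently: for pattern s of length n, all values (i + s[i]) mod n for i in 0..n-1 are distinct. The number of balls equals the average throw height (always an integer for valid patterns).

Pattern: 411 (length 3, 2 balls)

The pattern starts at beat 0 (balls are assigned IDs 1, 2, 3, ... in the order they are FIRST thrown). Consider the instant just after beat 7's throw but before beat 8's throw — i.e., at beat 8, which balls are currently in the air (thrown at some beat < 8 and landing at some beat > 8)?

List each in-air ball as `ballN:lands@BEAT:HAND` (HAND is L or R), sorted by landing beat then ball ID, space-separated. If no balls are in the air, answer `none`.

Answer: ball1:lands@10:L

Derivation:
Beat 0 (L): throw ball1 h=4 -> lands@4:L; in-air after throw: [b1@4:L]
Beat 1 (R): throw ball2 h=1 -> lands@2:L; in-air after throw: [b2@2:L b1@4:L]
Beat 2 (L): throw ball2 h=1 -> lands@3:R; in-air after throw: [b2@3:R b1@4:L]
Beat 3 (R): throw ball2 h=4 -> lands@7:R; in-air after throw: [b1@4:L b2@7:R]
Beat 4 (L): throw ball1 h=1 -> lands@5:R; in-air after throw: [b1@5:R b2@7:R]
Beat 5 (R): throw ball1 h=1 -> lands@6:L; in-air after throw: [b1@6:L b2@7:R]
Beat 6 (L): throw ball1 h=4 -> lands@10:L; in-air after throw: [b2@7:R b1@10:L]
Beat 7 (R): throw ball2 h=1 -> lands@8:L; in-air after throw: [b2@8:L b1@10:L]
Beat 8 (L): throw ball2 h=1 -> lands@9:R; in-air after throw: [b2@9:R b1@10:L]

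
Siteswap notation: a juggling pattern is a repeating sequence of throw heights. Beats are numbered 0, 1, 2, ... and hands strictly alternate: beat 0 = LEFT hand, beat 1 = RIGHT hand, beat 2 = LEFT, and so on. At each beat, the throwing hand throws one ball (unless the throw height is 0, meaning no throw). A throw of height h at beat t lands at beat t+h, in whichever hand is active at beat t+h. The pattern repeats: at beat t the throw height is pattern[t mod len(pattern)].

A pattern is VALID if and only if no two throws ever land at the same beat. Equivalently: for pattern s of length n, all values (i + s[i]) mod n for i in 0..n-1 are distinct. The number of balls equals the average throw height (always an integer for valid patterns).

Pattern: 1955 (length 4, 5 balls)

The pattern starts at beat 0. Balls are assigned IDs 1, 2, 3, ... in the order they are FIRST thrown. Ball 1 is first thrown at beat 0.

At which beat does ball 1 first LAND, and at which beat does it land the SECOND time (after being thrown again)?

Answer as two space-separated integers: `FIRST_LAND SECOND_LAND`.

Beat 0 (L): throw ball1 h=1 -> lands@1:R; in-air after throw: [b1@1:R]
Beat 1 (R): throw ball1 h=9 -> lands@10:L; in-air after throw: [b1@10:L]
Beat 2 (L): throw ball2 h=5 -> lands@7:R; in-air after throw: [b2@7:R b1@10:L]
Beat 3 (R): throw ball3 h=5 -> lands@8:L; in-air after throw: [b2@7:R b3@8:L b1@10:L]
Beat 4 (L): throw ball4 h=1 -> lands@5:R; in-air after throw: [b4@5:R b2@7:R b3@8:L b1@10:L]
Beat 5 (R): throw ball4 h=9 -> lands@14:L; in-air after throw: [b2@7:R b3@8:L b1@10:L b4@14:L]
Beat 6 (L): throw ball5 h=5 -> lands@11:R; in-air after throw: [b2@7:R b3@8:L b1@10:L b5@11:R b4@14:L]
Beat 7 (R): throw ball2 h=5 -> lands@12:L; in-air after throw: [b3@8:L b1@10:L b5@11:R b2@12:L b4@14:L]
Beat 8 (L): throw ball3 h=1 -> lands@9:R; in-air after throw: [b3@9:R b1@10:L b5@11:R b2@12:L b4@14:L]
Beat 9 (R): throw ball3 h=9 -> lands@18:L; in-air after throw: [b1@10:L b5@11:R b2@12:L b4@14:L b3@18:L]
Beat 10 (L): throw ball1 h=5 -> lands@15:R; in-air after throw: [b5@11:R b2@12:L b4@14:L b1@15:R b3@18:L]
Ball 1: thrown@0 h=1 -> first land @1; rethrown@1 h=9 -> second land @10

Answer: 1 10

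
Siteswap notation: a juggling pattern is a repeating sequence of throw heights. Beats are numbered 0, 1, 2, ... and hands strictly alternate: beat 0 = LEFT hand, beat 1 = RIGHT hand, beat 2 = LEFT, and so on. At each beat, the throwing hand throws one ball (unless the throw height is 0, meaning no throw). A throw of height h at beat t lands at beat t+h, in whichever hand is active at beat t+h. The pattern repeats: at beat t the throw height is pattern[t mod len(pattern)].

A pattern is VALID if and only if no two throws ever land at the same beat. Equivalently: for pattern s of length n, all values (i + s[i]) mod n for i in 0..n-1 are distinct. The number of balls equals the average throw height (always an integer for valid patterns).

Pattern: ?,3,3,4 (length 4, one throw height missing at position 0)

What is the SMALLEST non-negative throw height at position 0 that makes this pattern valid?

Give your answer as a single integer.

i=0: s[i]=? (unknown)
i=1: (1 + 3) mod 4 = 0
i=2: (2 + 3) mod 4 = 1
i=3: (3 + 4) mod 4 = 3
Known residues: [0, 1, 3]; need a permutation of 0..3, so missing residue r = 2
Need (0 + s) mod 4 = 2; smallest s = (2 - 0) mod 4 = 2

Answer: 2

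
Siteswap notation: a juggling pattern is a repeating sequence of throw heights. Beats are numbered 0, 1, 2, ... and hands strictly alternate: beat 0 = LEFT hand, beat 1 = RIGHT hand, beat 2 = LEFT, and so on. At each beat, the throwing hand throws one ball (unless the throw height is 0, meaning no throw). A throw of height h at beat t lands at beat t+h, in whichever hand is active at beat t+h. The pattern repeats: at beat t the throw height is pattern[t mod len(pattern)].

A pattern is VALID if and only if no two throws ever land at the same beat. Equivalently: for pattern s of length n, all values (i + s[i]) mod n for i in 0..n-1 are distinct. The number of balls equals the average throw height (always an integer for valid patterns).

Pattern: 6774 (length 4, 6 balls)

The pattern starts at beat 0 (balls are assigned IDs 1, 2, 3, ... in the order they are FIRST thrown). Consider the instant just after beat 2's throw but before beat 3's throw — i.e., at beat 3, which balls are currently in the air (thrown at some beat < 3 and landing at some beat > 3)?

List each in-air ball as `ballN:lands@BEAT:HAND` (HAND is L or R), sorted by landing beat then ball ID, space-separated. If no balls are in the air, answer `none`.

Beat 0 (L): throw ball1 h=6 -> lands@6:L; in-air after throw: [b1@6:L]
Beat 1 (R): throw ball2 h=7 -> lands@8:L; in-air after throw: [b1@6:L b2@8:L]
Beat 2 (L): throw ball3 h=7 -> lands@9:R; in-air after throw: [b1@6:L b2@8:L b3@9:R]
Beat 3 (R): throw ball4 h=4 -> lands@7:R; in-air after throw: [b1@6:L b4@7:R b2@8:L b3@9:R]

Answer: ball1:lands@6:L ball2:lands@8:L ball3:lands@9:R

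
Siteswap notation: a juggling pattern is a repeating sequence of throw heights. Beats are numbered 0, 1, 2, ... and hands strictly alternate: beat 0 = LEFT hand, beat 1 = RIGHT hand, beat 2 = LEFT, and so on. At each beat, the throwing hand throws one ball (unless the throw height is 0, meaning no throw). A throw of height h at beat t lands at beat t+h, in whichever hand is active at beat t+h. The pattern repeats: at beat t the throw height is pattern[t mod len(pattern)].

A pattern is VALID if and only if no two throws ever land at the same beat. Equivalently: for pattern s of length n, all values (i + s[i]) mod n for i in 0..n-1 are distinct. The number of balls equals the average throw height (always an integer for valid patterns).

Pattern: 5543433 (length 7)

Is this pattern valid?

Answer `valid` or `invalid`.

i=0: (i + s[i]) mod n = (0 + 5) mod 7 = 5
i=1: (i + s[i]) mod n = (1 + 5) mod 7 = 6
i=2: (i + s[i]) mod n = (2 + 4) mod 7 = 6
i=3: (i + s[i]) mod n = (3 + 3) mod 7 = 6
i=4: (i + s[i]) mod n = (4 + 4) mod 7 = 1
i=5: (i + s[i]) mod n = (5 + 3) mod 7 = 1
i=6: (i + s[i]) mod n = (6 + 3) mod 7 = 2
Residues: [5, 6, 6, 6, 1, 1, 2], distinct: False

Answer: invalid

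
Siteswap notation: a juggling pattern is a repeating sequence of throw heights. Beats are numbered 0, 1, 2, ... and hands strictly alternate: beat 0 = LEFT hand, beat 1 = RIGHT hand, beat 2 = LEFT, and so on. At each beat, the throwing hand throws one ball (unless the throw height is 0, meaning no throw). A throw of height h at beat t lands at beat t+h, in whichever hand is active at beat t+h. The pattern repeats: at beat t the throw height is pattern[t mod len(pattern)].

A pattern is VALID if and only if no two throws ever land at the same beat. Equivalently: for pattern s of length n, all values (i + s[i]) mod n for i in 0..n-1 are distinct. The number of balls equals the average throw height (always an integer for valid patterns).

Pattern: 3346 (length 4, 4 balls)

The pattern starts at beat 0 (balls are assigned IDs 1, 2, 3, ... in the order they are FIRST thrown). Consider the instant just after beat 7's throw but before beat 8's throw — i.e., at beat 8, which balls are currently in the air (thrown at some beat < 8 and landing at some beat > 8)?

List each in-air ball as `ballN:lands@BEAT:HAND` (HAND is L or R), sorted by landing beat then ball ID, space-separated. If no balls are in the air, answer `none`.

Answer: ball1:lands@9:R ball3:lands@10:L ball2:lands@13:R

Derivation:
Beat 0 (L): throw ball1 h=3 -> lands@3:R; in-air after throw: [b1@3:R]
Beat 1 (R): throw ball2 h=3 -> lands@4:L; in-air after throw: [b1@3:R b2@4:L]
Beat 2 (L): throw ball3 h=4 -> lands@6:L; in-air after throw: [b1@3:R b2@4:L b3@6:L]
Beat 3 (R): throw ball1 h=6 -> lands@9:R; in-air after throw: [b2@4:L b3@6:L b1@9:R]
Beat 4 (L): throw ball2 h=3 -> lands@7:R; in-air after throw: [b3@6:L b2@7:R b1@9:R]
Beat 5 (R): throw ball4 h=3 -> lands@8:L; in-air after throw: [b3@6:L b2@7:R b4@8:L b1@9:R]
Beat 6 (L): throw ball3 h=4 -> lands@10:L; in-air after throw: [b2@7:R b4@8:L b1@9:R b3@10:L]
Beat 7 (R): throw ball2 h=6 -> lands@13:R; in-air after throw: [b4@8:L b1@9:R b3@10:L b2@13:R]
Beat 8 (L): throw ball4 h=3 -> lands@11:R; in-air after throw: [b1@9:R b3@10:L b4@11:R b2@13:R]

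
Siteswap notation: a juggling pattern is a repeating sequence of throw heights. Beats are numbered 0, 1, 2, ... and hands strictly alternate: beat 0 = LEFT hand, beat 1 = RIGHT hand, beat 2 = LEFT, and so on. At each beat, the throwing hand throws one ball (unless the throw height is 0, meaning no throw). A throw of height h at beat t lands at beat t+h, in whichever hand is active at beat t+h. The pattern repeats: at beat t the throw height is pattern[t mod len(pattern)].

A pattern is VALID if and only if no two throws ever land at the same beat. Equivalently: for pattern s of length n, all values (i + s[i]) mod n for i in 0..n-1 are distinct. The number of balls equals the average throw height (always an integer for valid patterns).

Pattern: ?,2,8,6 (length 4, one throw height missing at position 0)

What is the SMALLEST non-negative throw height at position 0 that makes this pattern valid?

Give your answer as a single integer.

Answer: 0

Derivation:
i=0: s[i]=? (unknown)
i=1: (1 + 2) mod 4 = 3
i=2: (2 + 8) mod 4 = 2
i=3: (3 + 6) mod 4 = 1
Known residues: [1, 2, 3]; need a permutation of 0..3, so missing residue r = 0
Need (0 + s) mod 4 = 0; smallest s = (0 - 0) mod 4 = 0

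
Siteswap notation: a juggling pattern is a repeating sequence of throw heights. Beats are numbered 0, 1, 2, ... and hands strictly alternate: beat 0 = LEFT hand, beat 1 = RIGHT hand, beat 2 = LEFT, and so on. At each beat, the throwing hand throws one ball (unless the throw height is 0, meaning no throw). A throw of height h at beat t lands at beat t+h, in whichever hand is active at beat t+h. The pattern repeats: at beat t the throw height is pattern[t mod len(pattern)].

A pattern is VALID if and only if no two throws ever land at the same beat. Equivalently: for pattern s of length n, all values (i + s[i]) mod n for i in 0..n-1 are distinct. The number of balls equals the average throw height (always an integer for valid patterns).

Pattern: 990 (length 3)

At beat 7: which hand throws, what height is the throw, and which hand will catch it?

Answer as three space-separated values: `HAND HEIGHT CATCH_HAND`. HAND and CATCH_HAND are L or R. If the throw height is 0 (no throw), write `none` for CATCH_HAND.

Answer: R 9 L

Derivation:
Beat 7: 7 mod 2 = 1, so hand = R
Throw height = pattern[7 mod 3] = pattern[1] = 9
Lands at beat 7+9=16, 16 mod 2 = 0, so catch hand = L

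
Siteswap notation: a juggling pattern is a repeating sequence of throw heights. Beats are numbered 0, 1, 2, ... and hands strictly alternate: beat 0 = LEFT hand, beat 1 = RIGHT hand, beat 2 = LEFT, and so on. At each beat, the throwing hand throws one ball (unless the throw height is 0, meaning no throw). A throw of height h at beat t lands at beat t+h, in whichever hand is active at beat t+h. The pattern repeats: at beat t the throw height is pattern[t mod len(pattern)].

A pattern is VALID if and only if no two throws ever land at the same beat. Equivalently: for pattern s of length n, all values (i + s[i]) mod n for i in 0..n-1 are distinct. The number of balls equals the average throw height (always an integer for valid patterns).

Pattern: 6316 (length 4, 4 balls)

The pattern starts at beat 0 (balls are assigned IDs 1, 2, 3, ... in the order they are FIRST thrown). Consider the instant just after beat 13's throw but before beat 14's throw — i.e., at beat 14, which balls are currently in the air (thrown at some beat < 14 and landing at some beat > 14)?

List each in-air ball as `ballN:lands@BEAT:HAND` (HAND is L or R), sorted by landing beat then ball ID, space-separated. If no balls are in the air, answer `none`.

Answer: ball1:lands@16:L ball2:lands@17:R ball3:lands@18:L

Derivation:
Beat 0 (L): throw ball1 h=6 -> lands@6:L; in-air after throw: [b1@6:L]
Beat 1 (R): throw ball2 h=3 -> lands@4:L; in-air after throw: [b2@4:L b1@6:L]
Beat 2 (L): throw ball3 h=1 -> lands@3:R; in-air after throw: [b3@3:R b2@4:L b1@6:L]
Beat 3 (R): throw ball3 h=6 -> lands@9:R; in-air after throw: [b2@4:L b1@6:L b3@9:R]
Beat 4 (L): throw ball2 h=6 -> lands@10:L; in-air after throw: [b1@6:L b3@9:R b2@10:L]
Beat 5 (R): throw ball4 h=3 -> lands@8:L; in-air after throw: [b1@6:L b4@8:L b3@9:R b2@10:L]
Beat 6 (L): throw ball1 h=1 -> lands@7:R; in-air after throw: [b1@7:R b4@8:L b3@9:R b2@10:L]
Beat 7 (R): throw ball1 h=6 -> lands@13:R; in-air after throw: [b4@8:L b3@9:R b2@10:L b1@13:R]
Beat 8 (L): throw ball4 h=6 -> lands@14:L; in-air after throw: [b3@9:R b2@10:L b1@13:R b4@14:L]
Beat 9 (R): throw ball3 h=3 -> lands@12:L; in-air after throw: [b2@10:L b3@12:L b1@13:R b4@14:L]
Beat 10 (L): throw ball2 h=1 -> lands@11:R; in-air after throw: [b2@11:R b3@12:L b1@13:R b4@14:L]
Beat 11 (R): throw ball2 h=6 -> lands@17:R; in-air after throw: [b3@12:L b1@13:R b4@14:L b2@17:R]
Beat 12 (L): throw ball3 h=6 -> lands@18:L; in-air after throw: [b1@13:R b4@14:L b2@17:R b3@18:L]
Beat 13 (R): throw ball1 h=3 -> lands@16:L; in-air after throw: [b4@14:L b1@16:L b2@17:R b3@18:L]
Beat 14 (L): throw ball4 h=1 -> lands@15:R; in-air after throw: [b4@15:R b1@16:L b2@17:R b3@18:L]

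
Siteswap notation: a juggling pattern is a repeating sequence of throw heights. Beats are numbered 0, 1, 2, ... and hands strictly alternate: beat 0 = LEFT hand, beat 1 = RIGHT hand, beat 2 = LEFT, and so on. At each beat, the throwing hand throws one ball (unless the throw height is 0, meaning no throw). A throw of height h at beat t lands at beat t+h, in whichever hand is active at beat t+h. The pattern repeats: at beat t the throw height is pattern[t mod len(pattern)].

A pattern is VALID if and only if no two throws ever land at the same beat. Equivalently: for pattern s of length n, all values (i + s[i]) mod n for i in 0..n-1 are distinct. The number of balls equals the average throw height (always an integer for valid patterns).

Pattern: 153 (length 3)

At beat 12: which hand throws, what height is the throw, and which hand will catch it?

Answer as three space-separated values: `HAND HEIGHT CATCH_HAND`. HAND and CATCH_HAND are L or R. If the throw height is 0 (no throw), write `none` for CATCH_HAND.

Answer: L 1 R

Derivation:
Beat 12: 12 mod 2 = 0, so hand = L
Throw height = pattern[12 mod 3] = pattern[0] = 1
Lands at beat 12+1=13, 13 mod 2 = 1, so catch hand = R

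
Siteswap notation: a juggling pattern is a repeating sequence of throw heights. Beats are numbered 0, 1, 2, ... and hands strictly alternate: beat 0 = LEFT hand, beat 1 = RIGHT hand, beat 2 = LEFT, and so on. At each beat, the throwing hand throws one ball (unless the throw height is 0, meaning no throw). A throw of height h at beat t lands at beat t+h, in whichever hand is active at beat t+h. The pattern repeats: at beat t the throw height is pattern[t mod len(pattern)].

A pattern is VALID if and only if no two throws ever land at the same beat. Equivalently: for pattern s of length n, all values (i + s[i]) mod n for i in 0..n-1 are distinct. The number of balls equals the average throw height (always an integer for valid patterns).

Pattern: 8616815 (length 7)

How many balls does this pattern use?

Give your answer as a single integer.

Pattern = [8, 6, 1, 6, 8, 1, 5], length n = 7
  position 0: throw height = 8, running sum = 8
  position 1: throw height = 6, running sum = 14
  position 2: throw height = 1, running sum = 15
  position 3: throw height = 6, running sum = 21
  position 4: throw height = 8, running sum = 29
  position 5: throw height = 1, running sum = 30
  position 6: throw height = 5, running sum = 35
Total sum = 35; balls = sum / n = 35 / 7 = 5

Answer: 5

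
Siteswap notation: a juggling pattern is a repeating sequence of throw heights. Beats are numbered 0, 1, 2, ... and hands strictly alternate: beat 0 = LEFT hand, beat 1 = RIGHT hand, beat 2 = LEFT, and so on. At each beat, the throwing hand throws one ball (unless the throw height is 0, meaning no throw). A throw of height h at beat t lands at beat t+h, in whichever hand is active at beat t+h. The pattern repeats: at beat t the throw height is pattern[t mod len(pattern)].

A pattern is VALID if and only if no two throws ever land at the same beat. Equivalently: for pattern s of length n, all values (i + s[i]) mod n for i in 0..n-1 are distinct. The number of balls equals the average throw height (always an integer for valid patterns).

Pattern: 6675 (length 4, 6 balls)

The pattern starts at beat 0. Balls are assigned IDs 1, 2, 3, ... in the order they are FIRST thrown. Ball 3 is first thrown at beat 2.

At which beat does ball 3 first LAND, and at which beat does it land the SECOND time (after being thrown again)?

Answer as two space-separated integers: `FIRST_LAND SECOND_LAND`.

Answer: 9 15

Derivation:
Beat 0 (L): throw ball1 h=6 -> lands@6:L; in-air after throw: [b1@6:L]
Beat 1 (R): throw ball2 h=6 -> lands@7:R; in-air after throw: [b1@6:L b2@7:R]
Beat 2 (L): throw ball3 h=7 -> lands@9:R; in-air after throw: [b1@6:L b2@7:R b3@9:R]
Beat 3 (R): throw ball4 h=5 -> lands@8:L; in-air after throw: [b1@6:L b2@7:R b4@8:L b3@9:R]
Beat 4 (L): throw ball5 h=6 -> lands@10:L; in-air after throw: [b1@6:L b2@7:R b4@8:L b3@9:R b5@10:L]
Beat 5 (R): throw ball6 h=6 -> lands@11:R; in-air after throw: [b1@6:L b2@7:R b4@8:L b3@9:R b5@10:L b6@11:R]
Beat 6 (L): throw ball1 h=7 -> lands@13:R; in-air after throw: [b2@7:R b4@8:L b3@9:R b5@10:L b6@11:R b1@13:R]
Beat 7 (R): throw ball2 h=5 -> lands@12:L; in-air after throw: [b4@8:L b3@9:R b5@10:L b6@11:R b2@12:L b1@13:R]
Beat 8 (L): throw ball4 h=6 -> lands@14:L; in-air after throw: [b3@9:R b5@10:L b6@11:R b2@12:L b1@13:R b4@14:L]
Beat 9 (R): throw ball3 h=6 -> lands@15:R; in-air after throw: [b5@10:L b6@11:R b2@12:L b1@13:R b4@14:L b3@15:R]
Beat 10 (L): throw ball5 h=7 -> lands@17:R; in-air after throw: [b6@11:R b2@12:L b1@13:R b4@14:L b3@15:R b5@17:R]
Beat 11 (R): throw ball6 h=5 -> lands@16:L; in-air after throw: [b2@12:L b1@13:R b4@14:L b3@15:R b6@16:L b5@17:R]
Beat 12 (L): throw ball2 h=6 -> lands@18:L; in-air after throw: [b1@13:R b4@14:L b3@15:R b6@16:L b5@17:R b2@18:L]
Beat 13 (R): throw ball1 h=6 -> lands@19:R; in-air after throw: [b4@14:L b3@15:R b6@16:L b5@17:R b2@18:L b1@19:R]
Beat 14 (L): throw ball4 h=7 -> lands@21:R; in-air after throw: [b3@15:R b6@16:L b5@17:R b2@18:L b1@19:R b4@21:R]
Beat 15 (R): throw ball3 h=5 -> lands@20:L; in-air after throw: [b6@16:L b5@17:R b2@18:L b1@19:R b3@20:L b4@21:R]
Ball 3: thrown@2 h=7 -> first land @9; rethrown@9 h=6 -> second land @15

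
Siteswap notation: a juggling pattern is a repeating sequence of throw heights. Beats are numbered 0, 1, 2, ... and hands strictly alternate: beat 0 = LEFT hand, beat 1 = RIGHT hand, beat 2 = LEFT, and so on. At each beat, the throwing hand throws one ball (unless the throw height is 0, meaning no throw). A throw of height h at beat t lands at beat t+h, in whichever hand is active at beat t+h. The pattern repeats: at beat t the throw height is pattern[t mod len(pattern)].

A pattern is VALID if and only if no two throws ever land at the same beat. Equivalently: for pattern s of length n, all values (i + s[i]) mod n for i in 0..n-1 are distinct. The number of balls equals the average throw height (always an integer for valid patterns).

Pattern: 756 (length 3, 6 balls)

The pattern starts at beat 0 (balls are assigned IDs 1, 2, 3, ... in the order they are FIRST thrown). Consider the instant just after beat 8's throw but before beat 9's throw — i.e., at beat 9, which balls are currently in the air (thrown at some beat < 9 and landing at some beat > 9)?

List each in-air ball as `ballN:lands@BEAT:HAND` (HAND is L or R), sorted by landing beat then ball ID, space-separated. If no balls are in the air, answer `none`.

Beat 0 (L): throw ball1 h=7 -> lands@7:R; in-air after throw: [b1@7:R]
Beat 1 (R): throw ball2 h=5 -> lands@6:L; in-air after throw: [b2@6:L b1@7:R]
Beat 2 (L): throw ball3 h=6 -> lands@8:L; in-air after throw: [b2@6:L b1@7:R b3@8:L]
Beat 3 (R): throw ball4 h=7 -> lands@10:L; in-air after throw: [b2@6:L b1@7:R b3@8:L b4@10:L]
Beat 4 (L): throw ball5 h=5 -> lands@9:R; in-air after throw: [b2@6:L b1@7:R b3@8:L b5@9:R b4@10:L]
Beat 5 (R): throw ball6 h=6 -> lands@11:R; in-air after throw: [b2@6:L b1@7:R b3@8:L b5@9:R b4@10:L b6@11:R]
Beat 6 (L): throw ball2 h=7 -> lands@13:R; in-air after throw: [b1@7:R b3@8:L b5@9:R b4@10:L b6@11:R b2@13:R]
Beat 7 (R): throw ball1 h=5 -> lands@12:L; in-air after throw: [b3@8:L b5@9:R b4@10:L b6@11:R b1@12:L b2@13:R]
Beat 8 (L): throw ball3 h=6 -> lands@14:L; in-air after throw: [b5@9:R b4@10:L b6@11:R b1@12:L b2@13:R b3@14:L]
Beat 9 (R): throw ball5 h=7 -> lands@16:L; in-air after throw: [b4@10:L b6@11:R b1@12:L b2@13:R b3@14:L b5@16:L]

Answer: ball4:lands@10:L ball6:lands@11:R ball1:lands@12:L ball2:lands@13:R ball3:lands@14:L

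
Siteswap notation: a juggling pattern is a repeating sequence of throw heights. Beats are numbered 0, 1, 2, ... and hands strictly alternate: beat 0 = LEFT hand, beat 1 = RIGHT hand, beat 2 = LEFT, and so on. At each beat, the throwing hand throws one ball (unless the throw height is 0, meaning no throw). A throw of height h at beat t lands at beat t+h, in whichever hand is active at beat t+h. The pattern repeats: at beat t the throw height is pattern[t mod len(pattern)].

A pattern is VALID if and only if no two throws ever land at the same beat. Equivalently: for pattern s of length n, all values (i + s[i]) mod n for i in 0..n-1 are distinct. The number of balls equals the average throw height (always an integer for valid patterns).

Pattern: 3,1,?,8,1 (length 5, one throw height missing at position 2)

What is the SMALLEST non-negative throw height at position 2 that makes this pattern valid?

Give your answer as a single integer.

Answer: 2

Derivation:
i=0: (0 + 3) mod 5 = 3
i=1: (1 + 1) mod 5 = 2
i=2: s[i]=? (unknown)
i=3: (3 + 8) mod 5 = 1
i=4: (4 + 1) mod 5 = 0
Known residues: [0, 1, 2, 3]; need a permutation of 0..4, so missing residue r = 4
Need (2 + s) mod 5 = 4; smallest s = (4 - 2) mod 5 = 2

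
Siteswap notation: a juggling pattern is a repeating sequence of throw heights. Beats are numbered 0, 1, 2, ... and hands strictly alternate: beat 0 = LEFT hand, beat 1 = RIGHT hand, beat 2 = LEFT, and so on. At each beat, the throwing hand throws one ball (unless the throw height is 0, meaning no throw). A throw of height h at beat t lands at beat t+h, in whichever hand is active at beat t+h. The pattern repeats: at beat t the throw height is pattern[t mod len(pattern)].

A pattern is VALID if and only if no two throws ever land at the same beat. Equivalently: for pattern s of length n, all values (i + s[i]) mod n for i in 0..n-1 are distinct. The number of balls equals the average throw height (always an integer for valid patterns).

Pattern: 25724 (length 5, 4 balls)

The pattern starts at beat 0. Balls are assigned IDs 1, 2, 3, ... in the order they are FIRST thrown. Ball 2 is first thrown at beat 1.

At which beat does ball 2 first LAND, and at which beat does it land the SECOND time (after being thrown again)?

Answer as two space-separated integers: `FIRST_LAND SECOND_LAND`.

Beat 0 (L): throw ball1 h=2 -> lands@2:L; in-air after throw: [b1@2:L]
Beat 1 (R): throw ball2 h=5 -> lands@6:L; in-air after throw: [b1@2:L b2@6:L]
Beat 2 (L): throw ball1 h=7 -> lands@9:R; in-air after throw: [b2@6:L b1@9:R]
Beat 3 (R): throw ball3 h=2 -> lands@5:R; in-air after throw: [b3@5:R b2@6:L b1@9:R]
Beat 4 (L): throw ball4 h=4 -> lands@8:L; in-air after throw: [b3@5:R b2@6:L b4@8:L b1@9:R]
Beat 5 (R): throw ball3 h=2 -> lands@7:R; in-air after throw: [b2@6:L b3@7:R b4@8:L b1@9:R]
Beat 6 (L): throw ball2 h=5 -> lands@11:R; in-air after throw: [b3@7:R b4@8:L b1@9:R b2@11:R]
Beat 7 (R): throw ball3 h=7 -> lands@14:L; in-air after throw: [b4@8:L b1@9:R b2@11:R b3@14:L]
Beat 8 (L): throw ball4 h=2 -> lands@10:L; in-air after throw: [b1@9:R b4@10:L b2@11:R b3@14:L]
Beat 9 (R): throw ball1 h=4 -> lands@13:R; in-air after throw: [b4@10:L b2@11:R b1@13:R b3@14:L]
Beat 10 (L): throw ball4 h=2 -> lands@12:L; in-air after throw: [b2@11:R b4@12:L b1@13:R b3@14:L]
Beat 11 (R): throw ball2 h=5 -> lands@16:L; in-air after throw: [b4@12:L b1@13:R b3@14:L b2@16:L]
Ball 2: thrown@1 h=5 -> first land @6; rethrown@6 h=5 -> second land @11

Answer: 6 11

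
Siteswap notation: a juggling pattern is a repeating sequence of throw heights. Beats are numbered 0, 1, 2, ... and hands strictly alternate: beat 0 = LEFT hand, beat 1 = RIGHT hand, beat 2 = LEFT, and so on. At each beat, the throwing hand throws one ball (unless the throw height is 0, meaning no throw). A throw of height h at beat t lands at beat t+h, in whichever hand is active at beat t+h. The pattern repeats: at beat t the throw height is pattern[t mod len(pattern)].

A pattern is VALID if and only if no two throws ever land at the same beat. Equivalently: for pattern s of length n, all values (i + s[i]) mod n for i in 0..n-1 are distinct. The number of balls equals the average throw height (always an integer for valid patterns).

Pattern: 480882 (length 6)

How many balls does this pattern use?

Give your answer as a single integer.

Answer: 5

Derivation:
Pattern = [4, 8, 0, 8, 8, 2], length n = 6
  position 0: throw height = 4, running sum = 4
  position 1: throw height = 8, running sum = 12
  position 2: throw height = 0, running sum = 12
  position 3: throw height = 8, running sum = 20
  position 4: throw height = 8, running sum = 28
  position 5: throw height = 2, running sum = 30
Total sum = 30; balls = sum / n = 30 / 6 = 5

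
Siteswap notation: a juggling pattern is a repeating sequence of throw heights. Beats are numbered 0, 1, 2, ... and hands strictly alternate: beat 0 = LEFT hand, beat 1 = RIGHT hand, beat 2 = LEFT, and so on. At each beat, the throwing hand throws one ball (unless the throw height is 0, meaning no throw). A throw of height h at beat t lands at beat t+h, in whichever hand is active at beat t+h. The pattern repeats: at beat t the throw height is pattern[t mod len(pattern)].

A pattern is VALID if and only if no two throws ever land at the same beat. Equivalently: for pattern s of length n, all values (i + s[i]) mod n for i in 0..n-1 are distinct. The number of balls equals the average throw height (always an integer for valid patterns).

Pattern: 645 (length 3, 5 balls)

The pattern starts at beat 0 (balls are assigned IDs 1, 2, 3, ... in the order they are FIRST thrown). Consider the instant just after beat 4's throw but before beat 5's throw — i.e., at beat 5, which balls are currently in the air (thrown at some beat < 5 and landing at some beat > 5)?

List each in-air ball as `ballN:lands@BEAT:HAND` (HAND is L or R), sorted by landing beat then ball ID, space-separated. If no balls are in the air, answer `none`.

Answer: ball1:lands@6:L ball3:lands@7:R ball5:lands@8:L ball4:lands@9:R

Derivation:
Beat 0 (L): throw ball1 h=6 -> lands@6:L; in-air after throw: [b1@6:L]
Beat 1 (R): throw ball2 h=4 -> lands@5:R; in-air after throw: [b2@5:R b1@6:L]
Beat 2 (L): throw ball3 h=5 -> lands@7:R; in-air after throw: [b2@5:R b1@6:L b3@7:R]
Beat 3 (R): throw ball4 h=6 -> lands@9:R; in-air after throw: [b2@5:R b1@6:L b3@7:R b4@9:R]
Beat 4 (L): throw ball5 h=4 -> lands@8:L; in-air after throw: [b2@5:R b1@6:L b3@7:R b5@8:L b4@9:R]
Beat 5 (R): throw ball2 h=5 -> lands@10:L; in-air after throw: [b1@6:L b3@7:R b5@8:L b4@9:R b2@10:L]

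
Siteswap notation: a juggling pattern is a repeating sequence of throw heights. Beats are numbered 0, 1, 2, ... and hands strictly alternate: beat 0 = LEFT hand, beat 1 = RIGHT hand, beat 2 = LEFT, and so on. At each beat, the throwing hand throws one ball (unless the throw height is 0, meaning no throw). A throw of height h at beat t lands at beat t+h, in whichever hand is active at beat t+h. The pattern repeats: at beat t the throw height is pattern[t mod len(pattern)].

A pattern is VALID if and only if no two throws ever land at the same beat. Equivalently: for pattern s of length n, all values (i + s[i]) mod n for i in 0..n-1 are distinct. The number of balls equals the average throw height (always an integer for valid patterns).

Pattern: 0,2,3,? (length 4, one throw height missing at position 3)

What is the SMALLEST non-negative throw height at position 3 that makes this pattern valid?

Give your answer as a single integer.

i=0: (0 + 0) mod 4 = 0
i=1: (1 + 2) mod 4 = 3
i=2: (2 + 3) mod 4 = 1
i=3: s[i]=? (unknown)
Known residues: [0, 1, 3]; need a permutation of 0..3, so missing residue r = 2
Need (3 + s) mod 4 = 2; smallest s = (2 - 3) mod 4 = 3

Answer: 3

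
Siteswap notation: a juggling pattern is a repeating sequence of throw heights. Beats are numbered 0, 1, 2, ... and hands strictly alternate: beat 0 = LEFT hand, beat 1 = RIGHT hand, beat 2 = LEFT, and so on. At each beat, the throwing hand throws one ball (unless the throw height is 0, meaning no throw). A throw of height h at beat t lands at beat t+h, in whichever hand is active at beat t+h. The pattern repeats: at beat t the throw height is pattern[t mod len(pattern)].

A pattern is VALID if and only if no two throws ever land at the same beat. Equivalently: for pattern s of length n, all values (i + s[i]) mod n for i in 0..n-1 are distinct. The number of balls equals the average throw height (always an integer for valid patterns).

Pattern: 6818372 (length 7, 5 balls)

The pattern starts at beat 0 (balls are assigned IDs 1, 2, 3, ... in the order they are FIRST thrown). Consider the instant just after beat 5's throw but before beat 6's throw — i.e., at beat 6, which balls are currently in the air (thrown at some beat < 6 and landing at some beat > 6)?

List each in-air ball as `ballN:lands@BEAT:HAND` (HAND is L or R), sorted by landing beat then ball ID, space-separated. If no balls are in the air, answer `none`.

Beat 0 (L): throw ball1 h=6 -> lands@6:L; in-air after throw: [b1@6:L]
Beat 1 (R): throw ball2 h=8 -> lands@9:R; in-air after throw: [b1@6:L b2@9:R]
Beat 2 (L): throw ball3 h=1 -> lands@3:R; in-air after throw: [b3@3:R b1@6:L b2@9:R]
Beat 3 (R): throw ball3 h=8 -> lands@11:R; in-air after throw: [b1@6:L b2@9:R b3@11:R]
Beat 4 (L): throw ball4 h=3 -> lands@7:R; in-air after throw: [b1@6:L b4@7:R b2@9:R b3@11:R]
Beat 5 (R): throw ball5 h=7 -> lands@12:L; in-air after throw: [b1@6:L b4@7:R b2@9:R b3@11:R b5@12:L]
Beat 6 (L): throw ball1 h=2 -> lands@8:L; in-air after throw: [b4@7:R b1@8:L b2@9:R b3@11:R b5@12:L]

Answer: ball4:lands@7:R ball2:lands@9:R ball3:lands@11:R ball5:lands@12:L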